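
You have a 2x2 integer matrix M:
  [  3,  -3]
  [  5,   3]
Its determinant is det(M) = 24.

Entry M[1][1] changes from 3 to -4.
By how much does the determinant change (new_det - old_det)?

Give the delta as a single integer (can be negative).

Cofactor C_11 = 3
Entry delta = -4 - 3 = -7
Det delta = entry_delta * cofactor = -7 * 3 = -21

Answer: -21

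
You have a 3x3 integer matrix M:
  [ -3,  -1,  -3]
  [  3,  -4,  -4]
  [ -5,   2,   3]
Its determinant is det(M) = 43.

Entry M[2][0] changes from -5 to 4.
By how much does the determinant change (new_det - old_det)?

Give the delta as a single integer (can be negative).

Cofactor C_20 = -8
Entry delta = 4 - -5 = 9
Det delta = entry_delta * cofactor = 9 * -8 = -72

Answer: -72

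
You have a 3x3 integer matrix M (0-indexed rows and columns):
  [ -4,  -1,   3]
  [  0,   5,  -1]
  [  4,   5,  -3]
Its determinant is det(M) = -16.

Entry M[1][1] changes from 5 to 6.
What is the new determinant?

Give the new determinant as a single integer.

det is linear in row 1: changing M[1][1] by delta changes det by delta * cofactor(1,1).
Cofactor C_11 = (-1)^(1+1) * minor(1,1) = 0
Entry delta = 6 - 5 = 1
Det delta = 1 * 0 = 0
New det = -16 + 0 = -16

Answer: -16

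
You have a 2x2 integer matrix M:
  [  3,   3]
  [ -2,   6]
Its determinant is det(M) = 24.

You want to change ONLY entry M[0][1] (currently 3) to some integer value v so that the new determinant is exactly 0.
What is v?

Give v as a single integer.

Answer: -9

Derivation:
det is linear in entry M[0][1]: det = old_det + (v - 3) * C_01
Cofactor C_01 = 2
Want det = 0: 24 + (v - 3) * 2 = 0
  (v - 3) = -24 / 2 = -12
  v = 3 + (-12) = -9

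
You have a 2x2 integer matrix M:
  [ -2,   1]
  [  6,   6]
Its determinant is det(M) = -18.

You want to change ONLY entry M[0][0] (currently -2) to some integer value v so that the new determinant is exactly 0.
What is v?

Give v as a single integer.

det is linear in entry M[0][0]: det = old_det + (v - -2) * C_00
Cofactor C_00 = 6
Want det = 0: -18 + (v - -2) * 6 = 0
  (v - -2) = 18 / 6 = 3
  v = -2 + (3) = 1

Answer: 1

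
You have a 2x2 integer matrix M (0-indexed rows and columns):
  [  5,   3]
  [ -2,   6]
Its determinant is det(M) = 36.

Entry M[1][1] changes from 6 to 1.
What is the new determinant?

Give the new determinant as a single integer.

Answer: 11

Derivation:
det is linear in row 1: changing M[1][1] by delta changes det by delta * cofactor(1,1).
Cofactor C_11 = (-1)^(1+1) * minor(1,1) = 5
Entry delta = 1 - 6 = -5
Det delta = -5 * 5 = -25
New det = 36 + -25 = 11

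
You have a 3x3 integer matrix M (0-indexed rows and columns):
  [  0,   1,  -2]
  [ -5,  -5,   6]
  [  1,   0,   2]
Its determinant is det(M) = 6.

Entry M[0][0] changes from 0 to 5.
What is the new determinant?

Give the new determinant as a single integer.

Answer: -44

Derivation:
det is linear in row 0: changing M[0][0] by delta changes det by delta * cofactor(0,0).
Cofactor C_00 = (-1)^(0+0) * minor(0,0) = -10
Entry delta = 5 - 0 = 5
Det delta = 5 * -10 = -50
New det = 6 + -50 = -44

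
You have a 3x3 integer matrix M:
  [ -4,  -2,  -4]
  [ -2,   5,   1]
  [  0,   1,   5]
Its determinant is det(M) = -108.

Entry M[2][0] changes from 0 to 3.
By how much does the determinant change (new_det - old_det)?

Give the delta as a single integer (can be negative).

Answer: 54

Derivation:
Cofactor C_20 = 18
Entry delta = 3 - 0 = 3
Det delta = entry_delta * cofactor = 3 * 18 = 54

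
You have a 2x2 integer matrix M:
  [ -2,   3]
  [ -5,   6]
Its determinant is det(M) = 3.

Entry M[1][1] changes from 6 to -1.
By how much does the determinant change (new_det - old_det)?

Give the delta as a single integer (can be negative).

Cofactor C_11 = -2
Entry delta = -1 - 6 = -7
Det delta = entry_delta * cofactor = -7 * -2 = 14

Answer: 14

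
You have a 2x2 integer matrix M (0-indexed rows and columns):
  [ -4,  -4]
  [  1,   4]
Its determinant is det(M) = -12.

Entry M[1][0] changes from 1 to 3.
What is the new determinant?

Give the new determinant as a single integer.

det is linear in row 1: changing M[1][0] by delta changes det by delta * cofactor(1,0).
Cofactor C_10 = (-1)^(1+0) * minor(1,0) = 4
Entry delta = 3 - 1 = 2
Det delta = 2 * 4 = 8
New det = -12 + 8 = -4

Answer: -4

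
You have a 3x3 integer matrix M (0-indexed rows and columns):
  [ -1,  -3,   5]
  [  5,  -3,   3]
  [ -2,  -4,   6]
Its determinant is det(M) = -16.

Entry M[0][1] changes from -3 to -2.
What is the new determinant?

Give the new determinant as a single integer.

det is linear in row 0: changing M[0][1] by delta changes det by delta * cofactor(0,1).
Cofactor C_01 = (-1)^(0+1) * minor(0,1) = -36
Entry delta = -2 - -3 = 1
Det delta = 1 * -36 = -36
New det = -16 + -36 = -52

Answer: -52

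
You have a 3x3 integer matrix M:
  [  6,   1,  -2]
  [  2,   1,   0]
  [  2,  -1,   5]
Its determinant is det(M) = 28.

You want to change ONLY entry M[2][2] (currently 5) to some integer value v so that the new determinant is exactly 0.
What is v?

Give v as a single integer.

Answer: -2

Derivation:
det is linear in entry M[2][2]: det = old_det + (v - 5) * C_22
Cofactor C_22 = 4
Want det = 0: 28 + (v - 5) * 4 = 0
  (v - 5) = -28 / 4 = -7
  v = 5 + (-7) = -2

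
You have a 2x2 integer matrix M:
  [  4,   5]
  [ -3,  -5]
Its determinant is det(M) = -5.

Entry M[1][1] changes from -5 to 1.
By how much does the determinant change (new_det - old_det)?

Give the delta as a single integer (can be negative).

Answer: 24

Derivation:
Cofactor C_11 = 4
Entry delta = 1 - -5 = 6
Det delta = entry_delta * cofactor = 6 * 4 = 24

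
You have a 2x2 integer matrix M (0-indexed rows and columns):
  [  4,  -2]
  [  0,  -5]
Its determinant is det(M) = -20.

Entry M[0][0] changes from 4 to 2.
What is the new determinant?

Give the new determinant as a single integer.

Answer: -10

Derivation:
det is linear in row 0: changing M[0][0] by delta changes det by delta * cofactor(0,0).
Cofactor C_00 = (-1)^(0+0) * minor(0,0) = -5
Entry delta = 2 - 4 = -2
Det delta = -2 * -5 = 10
New det = -20 + 10 = -10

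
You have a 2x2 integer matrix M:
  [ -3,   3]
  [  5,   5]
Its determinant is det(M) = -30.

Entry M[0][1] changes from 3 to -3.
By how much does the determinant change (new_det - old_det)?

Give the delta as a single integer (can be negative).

Answer: 30

Derivation:
Cofactor C_01 = -5
Entry delta = -3 - 3 = -6
Det delta = entry_delta * cofactor = -6 * -5 = 30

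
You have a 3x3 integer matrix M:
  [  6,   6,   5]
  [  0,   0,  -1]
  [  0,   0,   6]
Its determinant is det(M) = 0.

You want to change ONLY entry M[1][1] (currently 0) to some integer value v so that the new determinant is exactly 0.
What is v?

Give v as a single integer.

Answer: 0

Derivation:
det is linear in entry M[1][1]: det = old_det + (v - 0) * C_11
Cofactor C_11 = 36
Want det = 0: 0 + (v - 0) * 36 = 0
  (v - 0) = 0 / 36 = 0
  v = 0 + (0) = 0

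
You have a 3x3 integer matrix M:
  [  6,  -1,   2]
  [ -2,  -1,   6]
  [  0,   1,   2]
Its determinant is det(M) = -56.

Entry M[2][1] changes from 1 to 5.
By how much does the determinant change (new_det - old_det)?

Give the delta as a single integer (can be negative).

Cofactor C_21 = -40
Entry delta = 5 - 1 = 4
Det delta = entry_delta * cofactor = 4 * -40 = -160

Answer: -160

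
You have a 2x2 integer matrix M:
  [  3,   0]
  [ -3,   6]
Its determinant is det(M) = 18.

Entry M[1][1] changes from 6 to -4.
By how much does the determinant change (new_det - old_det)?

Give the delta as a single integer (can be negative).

Cofactor C_11 = 3
Entry delta = -4 - 6 = -10
Det delta = entry_delta * cofactor = -10 * 3 = -30

Answer: -30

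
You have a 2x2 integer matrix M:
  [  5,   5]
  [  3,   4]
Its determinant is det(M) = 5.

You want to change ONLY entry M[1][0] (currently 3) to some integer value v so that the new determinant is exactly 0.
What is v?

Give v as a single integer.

Answer: 4

Derivation:
det is linear in entry M[1][0]: det = old_det + (v - 3) * C_10
Cofactor C_10 = -5
Want det = 0: 5 + (v - 3) * -5 = 0
  (v - 3) = -5 / -5 = 1
  v = 3 + (1) = 4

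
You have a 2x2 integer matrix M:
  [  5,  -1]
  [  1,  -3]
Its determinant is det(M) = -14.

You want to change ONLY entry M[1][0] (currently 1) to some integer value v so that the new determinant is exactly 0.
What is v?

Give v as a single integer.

Answer: 15

Derivation:
det is linear in entry M[1][0]: det = old_det + (v - 1) * C_10
Cofactor C_10 = 1
Want det = 0: -14 + (v - 1) * 1 = 0
  (v - 1) = 14 / 1 = 14
  v = 1 + (14) = 15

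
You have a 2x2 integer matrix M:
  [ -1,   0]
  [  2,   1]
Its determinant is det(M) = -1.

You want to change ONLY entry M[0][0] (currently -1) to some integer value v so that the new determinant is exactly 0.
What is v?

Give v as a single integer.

Answer: 0

Derivation:
det is linear in entry M[0][0]: det = old_det + (v - -1) * C_00
Cofactor C_00 = 1
Want det = 0: -1 + (v - -1) * 1 = 0
  (v - -1) = 1 / 1 = 1
  v = -1 + (1) = 0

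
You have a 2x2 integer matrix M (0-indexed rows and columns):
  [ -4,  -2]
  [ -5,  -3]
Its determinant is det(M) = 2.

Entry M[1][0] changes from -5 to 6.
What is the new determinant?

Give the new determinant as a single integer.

det is linear in row 1: changing M[1][0] by delta changes det by delta * cofactor(1,0).
Cofactor C_10 = (-1)^(1+0) * minor(1,0) = 2
Entry delta = 6 - -5 = 11
Det delta = 11 * 2 = 22
New det = 2 + 22 = 24

Answer: 24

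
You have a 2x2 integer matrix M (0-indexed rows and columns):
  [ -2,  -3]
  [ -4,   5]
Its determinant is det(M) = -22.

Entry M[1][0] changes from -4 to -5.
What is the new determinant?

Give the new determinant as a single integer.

Answer: -25

Derivation:
det is linear in row 1: changing M[1][0] by delta changes det by delta * cofactor(1,0).
Cofactor C_10 = (-1)^(1+0) * minor(1,0) = 3
Entry delta = -5 - -4 = -1
Det delta = -1 * 3 = -3
New det = -22 + -3 = -25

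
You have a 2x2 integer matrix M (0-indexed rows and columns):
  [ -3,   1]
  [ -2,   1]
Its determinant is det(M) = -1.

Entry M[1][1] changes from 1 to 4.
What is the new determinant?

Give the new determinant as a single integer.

Answer: -10

Derivation:
det is linear in row 1: changing M[1][1] by delta changes det by delta * cofactor(1,1).
Cofactor C_11 = (-1)^(1+1) * minor(1,1) = -3
Entry delta = 4 - 1 = 3
Det delta = 3 * -3 = -9
New det = -1 + -9 = -10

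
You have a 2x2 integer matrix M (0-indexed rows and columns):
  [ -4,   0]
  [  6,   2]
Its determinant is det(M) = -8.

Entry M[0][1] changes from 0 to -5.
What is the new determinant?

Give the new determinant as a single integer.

Answer: 22

Derivation:
det is linear in row 0: changing M[0][1] by delta changes det by delta * cofactor(0,1).
Cofactor C_01 = (-1)^(0+1) * minor(0,1) = -6
Entry delta = -5 - 0 = -5
Det delta = -5 * -6 = 30
New det = -8 + 30 = 22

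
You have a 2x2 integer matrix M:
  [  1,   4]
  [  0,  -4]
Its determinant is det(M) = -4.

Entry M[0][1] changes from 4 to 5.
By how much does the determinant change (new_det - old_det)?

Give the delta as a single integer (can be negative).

Answer: 0

Derivation:
Cofactor C_01 = 0
Entry delta = 5 - 4 = 1
Det delta = entry_delta * cofactor = 1 * 0 = 0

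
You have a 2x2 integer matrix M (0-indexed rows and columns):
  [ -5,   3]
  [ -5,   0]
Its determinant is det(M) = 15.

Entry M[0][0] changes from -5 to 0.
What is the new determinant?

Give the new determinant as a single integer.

Answer: 15

Derivation:
det is linear in row 0: changing M[0][0] by delta changes det by delta * cofactor(0,0).
Cofactor C_00 = (-1)^(0+0) * minor(0,0) = 0
Entry delta = 0 - -5 = 5
Det delta = 5 * 0 = 0
New det = 15 + 0 = 15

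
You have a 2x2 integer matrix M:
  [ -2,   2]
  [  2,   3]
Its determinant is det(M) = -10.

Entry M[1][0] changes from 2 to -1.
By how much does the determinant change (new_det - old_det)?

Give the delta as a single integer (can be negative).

Cofactor C_10 = -2
Entry delta = -1 - 2 = -3
Det delta = entry_delta * cofactor = -3 * -2 = 6

Answer: 6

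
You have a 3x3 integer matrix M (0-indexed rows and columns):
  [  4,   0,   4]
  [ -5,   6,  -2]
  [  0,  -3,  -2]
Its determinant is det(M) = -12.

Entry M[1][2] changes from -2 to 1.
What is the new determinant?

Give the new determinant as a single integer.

det is linear in row 1: changing M[1][2] by delta changes det by delta * cofactor(1,2).
Cofactor C_12 = (-1)^(1+2) * minor(1,2) = 12
Entry delta = 1 - -2 = 3
Det delta = 3 * 12 = 36
New det = -12 + 36 = 24

Answer: 24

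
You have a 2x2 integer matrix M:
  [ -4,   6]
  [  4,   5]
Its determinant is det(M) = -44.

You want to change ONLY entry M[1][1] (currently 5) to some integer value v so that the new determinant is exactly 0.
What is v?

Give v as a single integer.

det is linear in entry M[1][1]: det = old_det + (v - 5) * C_11
Cofactor C_11 = -4
Want det = 0: -44 + (v - 5) * -4 = 0
  (v - 5) = 44 / -4 = -11
  v = 5 + (-11) = -6

Answer: -6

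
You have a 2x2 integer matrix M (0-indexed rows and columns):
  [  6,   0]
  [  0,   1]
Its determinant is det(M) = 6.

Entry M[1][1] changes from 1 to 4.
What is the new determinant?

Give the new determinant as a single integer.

Answer: 24

Derivation:
det is linear in row 1: changing M[1][1] by delta changes det by delta * cofactor(1,1).
Cofactor C_11 = (-1)^(1+1) * minor(1,1) = 6
Entry delta = 4 - 1 = 3
Det delta = 3 * 6 = 18
New det = 6 + 18 = 24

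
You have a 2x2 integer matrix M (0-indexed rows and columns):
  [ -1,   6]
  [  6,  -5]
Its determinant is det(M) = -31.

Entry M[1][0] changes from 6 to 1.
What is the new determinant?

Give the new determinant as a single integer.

Answer: -1

Derivation:
det is linear in row 1: changing M[1][0] by delta changes det by delta * cofactor(1,0).
Cofactor C_10 = (-1)^(1+0) * minor(1,0) = -6
Entry delta = 1 - 6 = -5
Det delta = -5 * -6 = 30
New det = -31 + 30 = -1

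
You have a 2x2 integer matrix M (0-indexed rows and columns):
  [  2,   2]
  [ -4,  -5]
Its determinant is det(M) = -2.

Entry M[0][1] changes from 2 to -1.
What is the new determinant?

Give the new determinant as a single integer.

Answer: -14

Derivation:
det is linear in row 0: changing M[0][1] by delta changes det by delta * cofactor(0,1).
Cofactor C_01 = (-1)^(0+1) * minor(0,1) = 4
Entry delta = -1 - 2 = -3
Det delta = -3 * 4 = -12
New det = -2 + -12 = -14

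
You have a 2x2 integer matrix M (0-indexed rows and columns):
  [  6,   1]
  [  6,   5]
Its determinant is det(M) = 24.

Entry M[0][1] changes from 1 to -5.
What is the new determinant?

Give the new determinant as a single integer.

det is linear in row 0: changing M[0][1] by delta changes det by delta * cofactor(0,1).
Cofactor C_01 = (-1)^(0+1) * minor(0,1) = -6
Entry delta = -5 - 1 = -6
Det delta = -6 * -6 = 36
New det = 24 + 36 = 60

Answer: 60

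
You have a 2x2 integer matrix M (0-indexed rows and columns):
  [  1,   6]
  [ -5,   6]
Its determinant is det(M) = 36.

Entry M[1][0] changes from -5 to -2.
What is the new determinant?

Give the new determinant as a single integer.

det is linear in row 1: changing M[1][0] by delta changes det by delta * cofactor(1,0).
Cofactor C_10 = (-1)^(1+0) * minor(1,0) = -6
Entry delta = -2 - -5 = 3
Det delta = 3 * -6 = -18
New det = 36 + -18 = 18

Answer: 18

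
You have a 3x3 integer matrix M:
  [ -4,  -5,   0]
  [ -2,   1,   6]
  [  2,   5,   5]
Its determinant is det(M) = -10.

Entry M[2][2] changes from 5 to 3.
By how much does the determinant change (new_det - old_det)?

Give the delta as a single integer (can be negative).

Cofactor C_22 = -14
Entry delta = 3 - 5 = -2
Det delta = entry_delta * cofactor = -2 * -14 = 28

Answer: 28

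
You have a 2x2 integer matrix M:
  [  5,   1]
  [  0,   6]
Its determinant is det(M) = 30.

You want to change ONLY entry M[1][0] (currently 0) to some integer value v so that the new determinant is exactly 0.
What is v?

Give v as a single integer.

det is linear in entry M[1][0]: det = old_det + (v - 0) * C_10
Cofactor C_10 = -1
Want det = 0: 30 + (v - 0) * -1 = 0
  (v - 0) = -30 / -1 = 30
  v = 0 + (30) = 30

Answer: 30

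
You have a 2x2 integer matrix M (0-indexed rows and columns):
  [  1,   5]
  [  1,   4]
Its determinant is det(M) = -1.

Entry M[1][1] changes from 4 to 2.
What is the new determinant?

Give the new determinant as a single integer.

det is linear in row 1: changing M[1][1] by delta changes det by delta * cofactor(1,1).
Cofactor C_11 = (-1)^(1+1) * minor(1,1) = 1
Entry delta = 2 - 4 = -2
Det delta = -2 * 1 = -2
New det = -1 + -2 = -3

Answer: -3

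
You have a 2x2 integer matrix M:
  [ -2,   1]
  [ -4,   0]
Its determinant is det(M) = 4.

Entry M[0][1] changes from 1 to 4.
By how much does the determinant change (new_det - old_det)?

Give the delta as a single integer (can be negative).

Answer: 12

Derivation:
Cofactor C_01 = 4
Entry delta = 4 - 1 = 3
Det delta = entry_delta * cofactor = 3 * 4 = 12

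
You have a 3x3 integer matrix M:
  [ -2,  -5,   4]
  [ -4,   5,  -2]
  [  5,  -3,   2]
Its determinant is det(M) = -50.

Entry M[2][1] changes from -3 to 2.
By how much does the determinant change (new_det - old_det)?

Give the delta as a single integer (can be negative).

Answer: -100

Derivation:
Cofactor C_21 = -20
Entry delta = 2 - -3 = 5
Det delta = entry_delta * cofactor = 5 * -20 = -100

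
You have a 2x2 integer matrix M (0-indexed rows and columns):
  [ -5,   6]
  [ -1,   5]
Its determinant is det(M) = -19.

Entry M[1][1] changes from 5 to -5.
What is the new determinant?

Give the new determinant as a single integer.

det is linear in row 1: changing M[1][1] by delta changes det by delta * cofactor(1,1).
Cofactor C_11 = (-1)^(1+1) * minor(1,1) = -5
Entry delta = -5 - 5 = -10
Det delta = -10 * -5 = 50
New det = -19 + 50 = 31

Answer: 31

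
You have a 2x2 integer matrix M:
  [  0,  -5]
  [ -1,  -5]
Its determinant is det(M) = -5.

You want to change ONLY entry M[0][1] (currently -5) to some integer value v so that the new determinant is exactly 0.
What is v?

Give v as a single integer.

det is linear in entry M[0][1]: det = old_det + (v - -5) * C_01
Cofactor C_01 = 1
Want det = 0: -5 + (v - -5) * 1 = 0
  (v - -5) = 5 / 1 = 5
  v = -5 + (5) = 0

Answer: 0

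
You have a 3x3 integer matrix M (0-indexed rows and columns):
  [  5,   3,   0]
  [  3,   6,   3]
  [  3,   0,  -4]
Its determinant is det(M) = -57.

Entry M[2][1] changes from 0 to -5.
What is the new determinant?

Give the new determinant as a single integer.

det is linear in row 2: changing M[2][1] by delta changes det by delta * cofactor(2,1).
Cofactor C_21 = (-1)^(2+1) * minor(2,1) = -15
Entry delta = -5 - 0 = -5
Det delta = -5 * -15 = 75
New det = -57 + 75 = 18

Answer: 18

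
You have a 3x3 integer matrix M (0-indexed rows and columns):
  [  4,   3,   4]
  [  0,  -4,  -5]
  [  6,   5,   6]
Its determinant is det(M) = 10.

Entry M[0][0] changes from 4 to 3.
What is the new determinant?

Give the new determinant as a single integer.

det is linear in row 0: changing M[0][0] by delta changes det by delta * cofactor(0,0).
Cofactor C_00 = (-1)^(0+0) * minor(0,0) = 1
Entry delta = 3 - 4 = -1
Det delta = -1 * 1 = -1
New det = 10 + -1 = 9

Answer: 9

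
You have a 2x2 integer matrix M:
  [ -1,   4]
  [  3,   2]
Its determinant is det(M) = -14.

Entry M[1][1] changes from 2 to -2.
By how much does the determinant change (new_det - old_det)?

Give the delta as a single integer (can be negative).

Cofactor C_11 = -1
Entry delta = -2 - 2 = -4
Det delta = entry_delta * cofactor = -4 * -1 = 4

Answer: 4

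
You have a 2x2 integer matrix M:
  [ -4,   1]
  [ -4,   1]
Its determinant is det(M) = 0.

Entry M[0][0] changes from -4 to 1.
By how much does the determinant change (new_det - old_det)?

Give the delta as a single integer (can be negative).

Answer: 5

Derivation:
Cofactor C_00 = 1
Entry delta = 1 - -4 = 5
Det delta = entry_delta * cofactor = 5 * 1 = 5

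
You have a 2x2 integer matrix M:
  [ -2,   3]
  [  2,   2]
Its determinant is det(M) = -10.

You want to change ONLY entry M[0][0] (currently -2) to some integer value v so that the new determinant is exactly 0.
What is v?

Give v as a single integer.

Answer: 3

Derivation:
det is linear in entry M[0][0]: det = old_det + (v - -2) * C_00
Cofactor C_00 = 2
Want det = 0: -10 + (v - -2) * 2 = 0
  (v - -2) = 10 / 2 = 5
  v = -2 + (5) = 3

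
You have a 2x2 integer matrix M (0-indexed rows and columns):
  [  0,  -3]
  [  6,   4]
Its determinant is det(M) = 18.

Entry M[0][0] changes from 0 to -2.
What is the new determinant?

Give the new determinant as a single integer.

det is linear in row 0: changing M[0][0] by delta changes det by delta * cofactor(0,0).
Cofactor C_00 = (-1)^(0+0) * minor(0,0) = 4
Entry delta = -2 - 0 = -2
Det delta = -2 * 4 = -8
New det = 18 + -8 = 10

Answer: 10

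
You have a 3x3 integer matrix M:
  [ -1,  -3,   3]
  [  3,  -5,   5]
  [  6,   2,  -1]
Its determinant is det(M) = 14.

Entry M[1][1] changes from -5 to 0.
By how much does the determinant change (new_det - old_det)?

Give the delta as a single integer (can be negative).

Cofactor C_11 = -17
Entry delta = 0 - -5 = 5
Det delta = entry_delta * cofactor = 5 * -17 = -85

Answer: -85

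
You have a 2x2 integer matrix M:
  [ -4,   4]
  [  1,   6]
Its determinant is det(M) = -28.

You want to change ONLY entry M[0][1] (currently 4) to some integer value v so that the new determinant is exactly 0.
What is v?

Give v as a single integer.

det is linear in entry M[0][1]: det = old_det + (v - 4) * C_01
Cofactor C_01 = -1
Want det = 0: -28 + (v - 4) * -1 = 0
  (v - 4) = 28 / -1 = -28
  v = 4 + (-28) = -24

Answer: -24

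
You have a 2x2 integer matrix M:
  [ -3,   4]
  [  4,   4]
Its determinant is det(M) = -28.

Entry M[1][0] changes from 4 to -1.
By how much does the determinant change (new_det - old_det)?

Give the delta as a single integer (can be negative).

Cofactor C_10 = -4
Entry delta = -1 - 4 = -5
Det delta = entry_delta * cofactor = -5 * -4 = 20

Answer: 20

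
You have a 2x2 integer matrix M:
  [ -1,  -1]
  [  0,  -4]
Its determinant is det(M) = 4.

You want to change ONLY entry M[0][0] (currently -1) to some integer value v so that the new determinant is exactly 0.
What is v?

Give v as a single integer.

Answer: 0

Derivation:
det is linear in entry M[0][0]: det = old_det + (v - -1) * C_00
Cofactor C_00 = -4
Want det = 0: 4 + (v - -1) * -4 = 0
  (v - -1) = -4 / -4 = 1
  v = -1 + (1) = 0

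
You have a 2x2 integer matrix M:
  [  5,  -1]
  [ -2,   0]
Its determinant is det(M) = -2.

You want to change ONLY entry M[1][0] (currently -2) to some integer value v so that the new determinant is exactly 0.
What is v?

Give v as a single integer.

det is linear in entry M[1][0]: det = old_det + (v - -2) * C_10
Cofactor C_10 = 1
Want det = 0: -2 + (v - -2) * 1 = 0
  (v - -2) = 2 / 1 = 2
  v = -2 + (2) = 0

Answer: 0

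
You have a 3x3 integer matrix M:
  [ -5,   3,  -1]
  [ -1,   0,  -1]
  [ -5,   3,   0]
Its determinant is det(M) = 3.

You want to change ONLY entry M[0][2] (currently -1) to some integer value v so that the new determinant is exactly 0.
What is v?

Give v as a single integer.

Answer: 0

Derivation:
det is linear in entry M[0][2]: det = old_det + (v - -1) * C_02
Cofactor C_02 = -3
Want det = 0: 3 + (v - -1) * -3 = 0
  (v - -1) = -3 / -3 = 1
  v = -1 + (1) = 0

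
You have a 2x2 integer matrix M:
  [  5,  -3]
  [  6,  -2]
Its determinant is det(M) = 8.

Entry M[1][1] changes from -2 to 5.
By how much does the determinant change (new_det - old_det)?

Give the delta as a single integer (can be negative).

Answer: 35

Derivation:
Cofactor C_11 = 5
Entry delta = 5 - -2 = 7
Det delta = entry_delta * cofactor = 7 * 5 = 35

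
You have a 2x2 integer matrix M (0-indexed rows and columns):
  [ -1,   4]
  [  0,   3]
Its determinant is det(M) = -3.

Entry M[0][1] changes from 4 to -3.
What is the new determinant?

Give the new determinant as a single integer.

Answer: -3

Derivation:
det is linear in row 0: changing M[0][1] by delta changes det by delta * cofactor(0,1).
Cofactor C_01 = (-1)^(0+1) * minor(0,1) = 0
Entry delta = -3 - 4 = -7
Det delta = -7 * 0 = 0
New det = -3 + 0 = -3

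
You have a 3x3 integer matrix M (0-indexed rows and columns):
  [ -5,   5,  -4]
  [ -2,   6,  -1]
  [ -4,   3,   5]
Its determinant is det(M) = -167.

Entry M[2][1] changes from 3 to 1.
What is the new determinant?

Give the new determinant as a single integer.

det is linear in row 2: changing M[2][1] by delta changes det by delta * cofactor(2,1).
Cofactor C_21 = (-1)^(2+1) * minor(2,1) = 3
Entry delta = 1 - 3 = -2
Det delta = -2 * 3 = -6
New det = -167 + -6 = -173

Answer: -173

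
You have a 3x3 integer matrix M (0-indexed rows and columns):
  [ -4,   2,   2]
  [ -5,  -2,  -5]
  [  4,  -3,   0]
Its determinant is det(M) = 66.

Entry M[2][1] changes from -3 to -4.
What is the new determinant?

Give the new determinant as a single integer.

Answer: 96

Derivation:
det is linear in row 2: changing M[2][1] by delta changes det by delta * cofactor(2,1).
Cofactor C_21 = (-1)^(2+1) * minor(2,1) = -30
Entry delta = -4 - -3 = -1
Det delta = -1 * -30 = 30
New det = 66 + 30 = 96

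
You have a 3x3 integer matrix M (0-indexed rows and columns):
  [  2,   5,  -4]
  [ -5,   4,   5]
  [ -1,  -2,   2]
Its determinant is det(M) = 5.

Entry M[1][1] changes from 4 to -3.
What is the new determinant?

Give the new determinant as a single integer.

det is linear in row 1: changing M[1][1] by delta changes det by delta * cofactor(1,1).
Cofactor C_11 = (-1)^(1+1) * minor(1,1) = 0
Entry delta = -3 - 4 = -7
Det delta = -7 * 0 = 0
New det = 5 + 0 = 5

Answer: 5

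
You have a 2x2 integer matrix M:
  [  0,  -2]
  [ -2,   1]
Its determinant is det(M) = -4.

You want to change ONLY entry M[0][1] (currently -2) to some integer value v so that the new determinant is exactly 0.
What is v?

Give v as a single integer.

det is linear in entry M[0][1]: det = old_det + (v - -2) * C_01
Cofactor C_01 = 2
Want det = 0: -4 + (v - -2) * 2 = 0
  (v - -2) = 4 / 2 = 2
  v = -2 + (2) = 0

Answer: 0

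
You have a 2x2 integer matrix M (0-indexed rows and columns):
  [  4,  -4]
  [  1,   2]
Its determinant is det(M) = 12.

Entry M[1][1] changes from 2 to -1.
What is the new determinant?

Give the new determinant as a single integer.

Answer: 0

Derivation:
det is linear in row 1: changing M[1][1] by delta changes det by delta * cofactor(1,1).
Cofactor C_11 = (-1)^(1+1) * minor(1,1) = 4
Entry delta = -1 - 2 = -3
Det delta = -3 * 4 = -12
New det = 12 + -12 = 0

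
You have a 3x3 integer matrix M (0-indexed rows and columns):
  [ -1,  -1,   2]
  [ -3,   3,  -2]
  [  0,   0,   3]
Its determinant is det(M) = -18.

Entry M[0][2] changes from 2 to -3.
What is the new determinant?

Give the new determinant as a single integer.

det is linear in row 0: changing M[0][2] by delta changes det by delta * cofactor(0,2).
Cofactor C_02 = (-1)^(0+2) * minor(0,2) = 0
Entry delta = -3 - 2 = -5
Det delta = -5 * 0 = 0
New det = -18 + 0 = -18

Answer: -18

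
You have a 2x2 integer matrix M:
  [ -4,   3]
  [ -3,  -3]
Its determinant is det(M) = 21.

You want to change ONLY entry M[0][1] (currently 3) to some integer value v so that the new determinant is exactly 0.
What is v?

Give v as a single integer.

det is linear in entry M[0][1]: det = old_det + (v - 3) * C_01
Cofactor C_01 = 3
Want det = 0: 21 + (v - 3) * 3 = 0
  (v - 3) = -21 / 3 = -7
  v = 3 + (-7) = -4

Answer: -4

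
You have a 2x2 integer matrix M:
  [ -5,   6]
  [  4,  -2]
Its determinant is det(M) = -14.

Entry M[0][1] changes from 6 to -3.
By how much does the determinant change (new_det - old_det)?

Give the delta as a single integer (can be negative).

Answer: 36

Derivation:
Cofactor C_01 = -4
Entry delta = -3 - 6 = -9
Det delta = entry_delta * cofactor = -9 * -4 = 36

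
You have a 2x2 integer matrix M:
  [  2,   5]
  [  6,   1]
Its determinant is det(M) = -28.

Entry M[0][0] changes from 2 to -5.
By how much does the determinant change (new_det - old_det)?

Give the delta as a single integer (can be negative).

Cofactor C_00 = 1
Entry delta = -5 - 2 = -7
Det delta = entry_delta * cofactor = -7 * 1 = -7

Answer: -7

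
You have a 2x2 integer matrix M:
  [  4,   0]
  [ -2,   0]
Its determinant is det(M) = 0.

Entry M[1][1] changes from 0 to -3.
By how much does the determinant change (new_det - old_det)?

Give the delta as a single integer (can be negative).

Answer: -12

Derivation:
Cofactor C_11 = 4
Entry delta = -3 - 0 = -3
Det delta = entry_delta * cofactor = -3 * 4 = -12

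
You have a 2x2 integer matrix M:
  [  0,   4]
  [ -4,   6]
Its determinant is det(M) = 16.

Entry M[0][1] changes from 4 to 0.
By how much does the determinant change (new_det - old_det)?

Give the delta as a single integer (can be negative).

Cofactor C_01 = 4
Entry delta = 0 - 4 = -4
Det delta = entry_delta * cofactor = -4 * 4 = -16

Answer: -16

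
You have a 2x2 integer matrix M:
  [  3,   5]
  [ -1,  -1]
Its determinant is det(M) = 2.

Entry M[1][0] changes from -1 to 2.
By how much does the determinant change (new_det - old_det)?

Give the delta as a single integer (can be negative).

Answer: -15

Derivation:
Cofactor C_10 = -5
Entry delta = 2 - -1 = 3
Det delta = entry_delta * cofactor = 3 * -5 = -15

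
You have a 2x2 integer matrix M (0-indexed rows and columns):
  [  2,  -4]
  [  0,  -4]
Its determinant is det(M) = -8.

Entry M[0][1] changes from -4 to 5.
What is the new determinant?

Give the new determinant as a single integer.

det is linear in row 0: changing M[0][1] by delta changes det by delta * cofactor(0,1).
Cofactor C_01 = (-1)^(0+1) * minor(0,1) = 0
Entry delta = 5 - -4 = 9
Det delta = 9 * 0 = 0
New det = -8 + 0 = -8

Answer: -8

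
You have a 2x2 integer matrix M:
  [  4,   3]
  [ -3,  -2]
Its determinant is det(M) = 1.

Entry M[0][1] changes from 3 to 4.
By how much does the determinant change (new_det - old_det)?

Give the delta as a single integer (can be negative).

Answer: 3

Derivation:
Cofactor C_01 = 3
Entry delta = 4 - 3 = 1
Det delta = entry_delta * cofactor = 1 * 3 = 3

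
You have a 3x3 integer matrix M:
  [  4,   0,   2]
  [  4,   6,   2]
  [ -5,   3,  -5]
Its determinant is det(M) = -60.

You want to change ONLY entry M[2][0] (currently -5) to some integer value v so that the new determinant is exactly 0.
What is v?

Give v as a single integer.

det is linear in entry M[2][0]: det = old_det + (v - -5) * C_20
Cofactor C_20 = -12
Want det = 0: -60 + (v - -5) * -12 = 0
  (v - -5) = 60 / -12 = -5
  v = -5 + (-5) = -10

Answer: -10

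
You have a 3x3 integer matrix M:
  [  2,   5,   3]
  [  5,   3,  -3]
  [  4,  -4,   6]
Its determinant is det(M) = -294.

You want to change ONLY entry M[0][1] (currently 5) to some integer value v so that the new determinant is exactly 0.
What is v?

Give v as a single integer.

Answer: -2

Derivation:
det is linear in entry M[0][1]: det = old_det + (v - 5) * C_01
Cofactor C_01 = -42
Want det = 0: -294 + (v - 5) * -42 = 0
  (v - 5) = 294 / -42 = -7
  v = 5 + (-7) = -2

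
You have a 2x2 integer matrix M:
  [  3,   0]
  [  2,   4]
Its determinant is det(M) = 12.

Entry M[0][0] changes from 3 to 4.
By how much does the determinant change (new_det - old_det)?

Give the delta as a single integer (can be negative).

Answer: 4

Derivation:
Cofactor C_00 = 4
Entry delta = 4 - 3 = 1
Det delta = entry_delta * cofactor = 1 * 4 = 4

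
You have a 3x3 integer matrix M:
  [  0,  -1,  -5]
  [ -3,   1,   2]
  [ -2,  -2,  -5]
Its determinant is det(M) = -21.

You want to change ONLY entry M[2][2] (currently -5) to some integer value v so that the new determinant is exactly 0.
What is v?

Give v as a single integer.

det is linear in entry M[2][2]: det = old_det + (v - -5) * C_22
Cofactor C_22 = -3
Want det = 0: -21 + (v - -5) * -3 = 0
  (v - -5) = 21 / -3 = -7
  v = -5 + (-7) = -12

Answer: -12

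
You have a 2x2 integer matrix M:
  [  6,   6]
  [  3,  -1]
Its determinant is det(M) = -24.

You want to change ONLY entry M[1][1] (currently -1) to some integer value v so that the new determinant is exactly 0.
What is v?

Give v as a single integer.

Answer: 3

Derivation:
det is linear in entry M[1][1]: det = old_det + (v - -1) * C_11
Cofactor C_11 = 6
Want det = 0: -24 + (v - -1) * 6 = 0
  (v - -1) = 24 / 6 = 4
  v = -1 + (4) = 3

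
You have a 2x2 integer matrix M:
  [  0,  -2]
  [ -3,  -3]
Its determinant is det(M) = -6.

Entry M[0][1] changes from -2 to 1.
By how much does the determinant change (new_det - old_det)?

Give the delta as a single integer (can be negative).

Answer: 9

Derivation:
Cofactor C_01 = 3
Entry delta = 1 - -2 = 3
Det delta = entry_delta * cofactor = 3 * 3 = 9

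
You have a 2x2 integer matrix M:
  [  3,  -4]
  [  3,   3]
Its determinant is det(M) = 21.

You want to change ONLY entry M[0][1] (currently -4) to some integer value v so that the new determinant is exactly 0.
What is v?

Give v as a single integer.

Answer: 3

Derivation:
det is linear in entry M[0][1]: det = old_det + (v - -4) * C_01
Cofactor C_01 = -3
Want det = 0: 21 + (v - -4) * -3 = 0
  (v - -4) = -21 / -3 = 7
  v = -4 + (7) = 3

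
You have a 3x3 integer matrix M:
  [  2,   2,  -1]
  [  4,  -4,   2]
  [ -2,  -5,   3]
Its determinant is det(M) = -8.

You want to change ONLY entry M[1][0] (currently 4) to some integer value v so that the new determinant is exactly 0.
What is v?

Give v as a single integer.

det is linear in entry M[1][0]: det = old_det + (v - 4) * C_10
Cofactor C_10 = -1
Want det = 0: -8 + (v - 4) * -1 = 0
  (v - 4) = 8 / -1 = -8
  v = 4 + (-8) = -4

Answer: -4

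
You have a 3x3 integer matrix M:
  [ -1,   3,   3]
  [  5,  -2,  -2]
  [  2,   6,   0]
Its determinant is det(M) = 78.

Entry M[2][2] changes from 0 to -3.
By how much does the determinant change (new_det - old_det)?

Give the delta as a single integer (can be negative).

Cofactor C_22 = -13
Entry delta = -3 - 0 = -3
Det delta = entry_delta * cofactor = -3 * -13 = 39

Answer: 39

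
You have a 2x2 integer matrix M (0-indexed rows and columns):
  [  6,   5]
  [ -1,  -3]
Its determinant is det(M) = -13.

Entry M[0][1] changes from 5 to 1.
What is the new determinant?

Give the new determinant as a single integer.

Answer: -17

Derivation:
det is linear in row 0: changing M[0][1] by delta changes det by delta * cofactor(0,1).
Cofactor C_01 = (-1)^(0+1) * minor(0,1) = 1
Entry delta = 1 - 5 = -4
Det delta = -4 * 1 = -4
New det = -13 + -4 = -17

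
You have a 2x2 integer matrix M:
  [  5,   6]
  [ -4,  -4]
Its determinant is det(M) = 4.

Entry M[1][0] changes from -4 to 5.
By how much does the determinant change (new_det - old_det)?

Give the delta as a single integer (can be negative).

Answer: -54

Derivation:
Cofactor C_10 = -6
Entry delta = 5 - -4 = 9
Det delta = entry_delta * cofactor = 9 * -6 = -54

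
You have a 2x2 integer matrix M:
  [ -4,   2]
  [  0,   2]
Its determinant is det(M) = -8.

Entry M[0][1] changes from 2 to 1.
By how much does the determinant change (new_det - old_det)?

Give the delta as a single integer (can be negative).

Answer: 0

Derivation:
Cofactor C_01 = 0
Entry delta = 1 - 2 = -1
Det delta = entry_delta * cofactor = -1 * 0 = 0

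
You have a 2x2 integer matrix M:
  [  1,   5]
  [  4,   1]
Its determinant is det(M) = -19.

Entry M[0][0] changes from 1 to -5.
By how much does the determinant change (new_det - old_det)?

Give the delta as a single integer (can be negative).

Answer: -6

Derivation:
Cofactor C_00 = 1
Entry delta = -5 - 1 = -6
Det delta = entry_delta * cofactor = -6 * 1 = -6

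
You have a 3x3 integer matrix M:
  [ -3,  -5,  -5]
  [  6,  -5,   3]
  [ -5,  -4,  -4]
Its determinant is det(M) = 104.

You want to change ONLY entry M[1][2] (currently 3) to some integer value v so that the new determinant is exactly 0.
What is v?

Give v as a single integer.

Answer: -5

Derivation:
det is linear in entry M[1][2]: det = old_det + (v - 3) * C_12
Cofactor C_12 = 13
Want det = 0: 104 + (v - 3) * 13 = 0
  (v - 3) = -104 / 13 = -8
  v = 3 + (-8) = -5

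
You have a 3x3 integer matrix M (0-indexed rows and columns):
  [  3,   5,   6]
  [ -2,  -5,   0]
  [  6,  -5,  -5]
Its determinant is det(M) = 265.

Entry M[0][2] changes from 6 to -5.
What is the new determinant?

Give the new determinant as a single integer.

Answer: -175

Derivation:
det is linear in row 0: changing M[0][2] by delta changes det by delta * cofactor(0,2).
Cofactor C_02 = (-1)^(0+2) * minor(0,2) = 40
Entry delta = -5 - 6 = -11
Det delta = -11 * 40 = -440
New det = 265 + -440 = -175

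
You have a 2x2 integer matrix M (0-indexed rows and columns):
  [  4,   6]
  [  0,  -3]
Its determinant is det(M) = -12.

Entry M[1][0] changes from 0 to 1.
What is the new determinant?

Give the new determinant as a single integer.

Answer: -18

Derivation:
det is linear in row 1: changing M[1][0] by delta changes det by delta * cofactor(1,0).
Cofactor C_10 = (-1)^(1+0) * minor(1,0) = -6
Entry delta = 1 - 0 = 1
Det delta = 1 * -6 = -6
New det = -12 + -6 = -18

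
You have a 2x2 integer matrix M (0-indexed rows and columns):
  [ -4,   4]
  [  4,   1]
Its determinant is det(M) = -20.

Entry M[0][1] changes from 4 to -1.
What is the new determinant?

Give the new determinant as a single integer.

det is linear in row 0: changing M[0][1] by delta changes det by delta * cofactor(0,1).
Cofactor C_01 = (-1)^(0+1) * minor(0,1) = -4
Entry delta = -1 - 4 = -5
Det delta = -5 * -4 = 20
New det = -20 + 20 = 0

Answer: 0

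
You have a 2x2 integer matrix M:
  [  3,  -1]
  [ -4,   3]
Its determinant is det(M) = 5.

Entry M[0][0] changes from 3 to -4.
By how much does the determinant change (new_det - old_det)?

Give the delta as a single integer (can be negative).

Cofactor C_00 = 3
Entry delta = -4 - 3 = -7
Det delta = entry_delta * cofactor = -7 * 3 = -21

Answer: -21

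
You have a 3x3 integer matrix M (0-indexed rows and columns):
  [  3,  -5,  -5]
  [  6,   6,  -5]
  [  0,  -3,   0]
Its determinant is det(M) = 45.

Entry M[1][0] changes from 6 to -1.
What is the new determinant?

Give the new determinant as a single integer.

det is linear in row 1: changing M[1][0] by delta changes det by delta * cofactor(1,0).
Cofactor C_10 = (-1)^(1+0) * minor(1,0) = 15
Entry delta = -1 - 6 = -7
Det delta = -7 * 15 = -105
New det = 45 + -105 = -60

Answer: -60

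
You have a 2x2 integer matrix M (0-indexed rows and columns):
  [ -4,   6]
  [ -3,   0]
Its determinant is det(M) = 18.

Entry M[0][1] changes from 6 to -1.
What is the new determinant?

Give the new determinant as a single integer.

det is linear in row 0: changing M[0][1] by delta changes det by delta * cofactor(0,1).
Cofactor C_01 = (-1)^(0+1) * minor(0,1) = 3
Entry delta = -1 - 6 = -7
Det delta = -7 * 3 = -21
New det = 18 + -21 = -3

Answer: -3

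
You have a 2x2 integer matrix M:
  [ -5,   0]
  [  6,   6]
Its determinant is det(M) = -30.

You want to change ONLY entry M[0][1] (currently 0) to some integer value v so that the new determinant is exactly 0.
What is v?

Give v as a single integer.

Answer: -5

Derivation:
det is linear in entry M[0][1]: det = old_det + (v - 0) * C_01
Cofactor C_01 = -6
Want det = 0: -30 + (v - 0) * -6 = 0
  (v - 0) = 30 / -6 = -5
  v = 0 + (-5) = -5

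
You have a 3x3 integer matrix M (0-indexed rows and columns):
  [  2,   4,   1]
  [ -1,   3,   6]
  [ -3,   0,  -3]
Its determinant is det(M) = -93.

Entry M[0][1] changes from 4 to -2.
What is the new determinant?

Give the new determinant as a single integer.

det is linear in row 0: changing M[0][1] by delta changes det by delta * cofactor(0,1).
Cofactor C_01 = (-1)^(0+1) * minor(0,1) = -21
Entry delta = -2 - 4 = -6
Det delta = -6 * -21 = 126
New det = -93 + 126 = 33

Answer: 33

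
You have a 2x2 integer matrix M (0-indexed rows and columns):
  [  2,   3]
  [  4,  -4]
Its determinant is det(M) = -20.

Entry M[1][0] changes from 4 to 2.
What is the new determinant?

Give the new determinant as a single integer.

det is linear in row 1: changing M[1][0] by delta changes det by delta * cofactor(1,0).
Cofactor C_10 = (-1)^(1+0) * minor(1,0) = -3
Entry delta = 2 - 4 = -2
Det delta = -2 * -3 = 6
New det = -20 + 6 = -14

Answer: -14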